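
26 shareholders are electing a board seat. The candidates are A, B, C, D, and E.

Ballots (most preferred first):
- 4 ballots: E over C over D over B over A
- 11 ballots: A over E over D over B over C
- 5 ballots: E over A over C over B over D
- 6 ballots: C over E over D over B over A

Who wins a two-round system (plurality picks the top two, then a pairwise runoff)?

E

Round 1 first-place votes: A 11, B 0, C 6, D 0, E 9. A and E advance.
Runoff: A is ranked above E on 11 ballots, E above A on 15.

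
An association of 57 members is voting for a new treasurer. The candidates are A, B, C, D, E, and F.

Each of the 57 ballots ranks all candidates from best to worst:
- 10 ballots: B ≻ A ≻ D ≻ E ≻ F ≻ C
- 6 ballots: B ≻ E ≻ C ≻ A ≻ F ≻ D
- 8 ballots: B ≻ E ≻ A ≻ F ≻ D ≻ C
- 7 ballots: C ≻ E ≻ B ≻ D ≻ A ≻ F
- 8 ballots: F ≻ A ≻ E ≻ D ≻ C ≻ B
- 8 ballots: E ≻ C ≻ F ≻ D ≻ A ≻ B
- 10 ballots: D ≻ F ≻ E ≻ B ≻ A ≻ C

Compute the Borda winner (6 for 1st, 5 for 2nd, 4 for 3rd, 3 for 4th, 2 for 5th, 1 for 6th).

A: 10×5 + 6×3 + 8×4 + 7×2 + 8×5 + 8×2 + 10×2 = 190
B: 10×6 + 6×6 + 8×6 + 7×4 + 8×1 + 8×1 + 10×3 = 218
C: 10×1 + 6×4 + 8×1 + 7×6 + 8×2 + 8×5 + 10×1 = 150
D: 10×4 + 6×1 + 8×2 + 7×3 + 8×3 + 8×3 + 10×6 = 191
E: 10×3 + 6×5 + 8×5 + 7×5 + 8×4 + 8×6 + 10×4 = 255
F: 10×2 + 6×2 + 8×3 + 7×1 + 8×6 + 8×4 + 10×5 = 193

E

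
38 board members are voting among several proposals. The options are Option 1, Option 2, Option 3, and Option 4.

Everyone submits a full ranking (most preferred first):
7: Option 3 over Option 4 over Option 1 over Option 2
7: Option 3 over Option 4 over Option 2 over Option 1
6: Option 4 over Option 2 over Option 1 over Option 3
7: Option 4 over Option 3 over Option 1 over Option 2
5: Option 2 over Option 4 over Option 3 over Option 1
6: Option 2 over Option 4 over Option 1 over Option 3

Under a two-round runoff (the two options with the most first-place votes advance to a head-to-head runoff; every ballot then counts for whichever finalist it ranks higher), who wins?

Round 1 first-place votes: Option 1 0, Option 2 11, Option 3 14, Option 4 13. Option 3 and Option 4 advance.
Runoff: Option 3 is ranked above Option 4 on 14 ballots, Option 4 above Option 3 on 24.

Option 4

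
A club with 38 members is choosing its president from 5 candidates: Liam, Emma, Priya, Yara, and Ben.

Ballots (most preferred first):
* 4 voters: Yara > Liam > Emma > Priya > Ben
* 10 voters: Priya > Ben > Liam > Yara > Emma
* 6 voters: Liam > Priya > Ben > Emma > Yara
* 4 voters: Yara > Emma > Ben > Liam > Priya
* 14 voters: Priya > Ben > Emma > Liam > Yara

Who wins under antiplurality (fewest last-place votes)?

Last-place votes: Liam 0, Emma 10, Priya 4, Yara 20, Ben 4.

Liam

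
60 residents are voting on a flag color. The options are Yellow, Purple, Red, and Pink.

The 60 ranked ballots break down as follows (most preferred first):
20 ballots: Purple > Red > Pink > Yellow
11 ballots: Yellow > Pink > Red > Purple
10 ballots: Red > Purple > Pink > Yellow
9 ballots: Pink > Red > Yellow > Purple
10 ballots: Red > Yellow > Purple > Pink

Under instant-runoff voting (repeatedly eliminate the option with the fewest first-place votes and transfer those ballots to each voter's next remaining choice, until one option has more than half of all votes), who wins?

Red

Round 1: Yellow 11, Purple 20, Red 20, Pink 9. Pink eliminated.
Round 2: Yellow 11, Purple 20, Red 29. Yellow eliminated.
Round 3: Purple 20, Red 40. Red has a majority (≥31).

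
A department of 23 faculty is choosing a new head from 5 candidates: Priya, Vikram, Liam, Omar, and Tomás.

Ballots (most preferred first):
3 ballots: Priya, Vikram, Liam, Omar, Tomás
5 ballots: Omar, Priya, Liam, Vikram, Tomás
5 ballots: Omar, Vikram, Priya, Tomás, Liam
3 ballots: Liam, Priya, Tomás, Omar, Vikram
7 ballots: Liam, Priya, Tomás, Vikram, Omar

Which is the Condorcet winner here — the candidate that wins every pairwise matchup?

Priya vs Vikram: 18–5
Priya vs Liam: 13–10
Priya vs Omar: 13–10
Priya vs Tomás: 23–0
Priya beats every other candidate.

Priya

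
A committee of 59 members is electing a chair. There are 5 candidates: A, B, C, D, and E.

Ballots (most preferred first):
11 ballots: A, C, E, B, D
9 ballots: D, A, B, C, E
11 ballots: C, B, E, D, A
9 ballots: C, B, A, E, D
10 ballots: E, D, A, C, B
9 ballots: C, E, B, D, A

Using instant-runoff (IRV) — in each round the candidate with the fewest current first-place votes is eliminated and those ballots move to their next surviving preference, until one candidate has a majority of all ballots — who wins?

Round 1: A 11, B 0, C 29, D 9, E 10. B eliminated.
Round 2: A 11, C 29, D 9, E 10. D eliminated.
Round 3: A 20, C 29, E 10. E eliminated.
Round 4: A 30, C 29. A has a majority (≥30).

A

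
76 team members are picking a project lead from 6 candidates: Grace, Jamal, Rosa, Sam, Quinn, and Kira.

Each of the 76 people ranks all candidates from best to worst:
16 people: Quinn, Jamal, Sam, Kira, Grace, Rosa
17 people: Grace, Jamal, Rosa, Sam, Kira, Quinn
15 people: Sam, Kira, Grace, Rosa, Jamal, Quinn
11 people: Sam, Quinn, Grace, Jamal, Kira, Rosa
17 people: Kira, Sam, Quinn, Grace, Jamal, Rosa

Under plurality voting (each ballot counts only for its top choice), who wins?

First-place votes: Grace 17, Jamal 0, Rosa 0, Sam 26, Quinn 16, Kira 17.

Sam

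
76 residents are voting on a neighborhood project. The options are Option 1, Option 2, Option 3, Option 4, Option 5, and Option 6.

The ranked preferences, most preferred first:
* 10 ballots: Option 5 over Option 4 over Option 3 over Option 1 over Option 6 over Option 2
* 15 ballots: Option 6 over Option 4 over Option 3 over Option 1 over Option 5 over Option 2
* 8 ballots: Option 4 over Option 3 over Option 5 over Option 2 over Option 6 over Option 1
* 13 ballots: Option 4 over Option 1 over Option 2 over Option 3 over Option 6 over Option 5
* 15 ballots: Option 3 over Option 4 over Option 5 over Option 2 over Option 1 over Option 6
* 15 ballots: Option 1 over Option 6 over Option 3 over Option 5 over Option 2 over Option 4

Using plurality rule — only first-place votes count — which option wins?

First-place votes: Option 1 15, Option 2 0, Option 3 15, Option 4 21, Option 5 10, Option 6 15.

Option 4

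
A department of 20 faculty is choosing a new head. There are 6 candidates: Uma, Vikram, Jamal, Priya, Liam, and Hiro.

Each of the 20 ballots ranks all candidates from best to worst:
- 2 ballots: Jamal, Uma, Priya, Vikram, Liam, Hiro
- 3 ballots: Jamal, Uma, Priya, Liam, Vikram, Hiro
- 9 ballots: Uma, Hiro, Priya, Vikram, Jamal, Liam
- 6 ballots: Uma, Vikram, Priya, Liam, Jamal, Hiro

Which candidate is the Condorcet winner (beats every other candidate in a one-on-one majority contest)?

Uma

Uma vs Vikram: 20–0
Uma vs Jamal: 15–5
Uma vs Priya: 20–0
Uma vs Liam: 20–0
Uma vs Hiro: 20–0
Uma beats every other candidate.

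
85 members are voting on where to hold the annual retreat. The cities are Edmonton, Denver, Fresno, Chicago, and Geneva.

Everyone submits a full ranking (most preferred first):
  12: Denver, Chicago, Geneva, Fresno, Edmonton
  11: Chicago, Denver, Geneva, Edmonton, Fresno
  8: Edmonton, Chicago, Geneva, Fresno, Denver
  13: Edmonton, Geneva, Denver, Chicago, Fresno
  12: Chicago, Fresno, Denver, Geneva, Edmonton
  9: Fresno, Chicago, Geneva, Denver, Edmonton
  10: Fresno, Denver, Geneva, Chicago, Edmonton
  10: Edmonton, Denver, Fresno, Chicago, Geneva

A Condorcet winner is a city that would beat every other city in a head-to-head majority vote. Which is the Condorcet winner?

Denver vs Edmonton: 54–31
Denver vs Fresno: 46–39
Denver vs Chicago: 45–40
Denver vs Geneva: 55–30
Denver beats every other city.

Denver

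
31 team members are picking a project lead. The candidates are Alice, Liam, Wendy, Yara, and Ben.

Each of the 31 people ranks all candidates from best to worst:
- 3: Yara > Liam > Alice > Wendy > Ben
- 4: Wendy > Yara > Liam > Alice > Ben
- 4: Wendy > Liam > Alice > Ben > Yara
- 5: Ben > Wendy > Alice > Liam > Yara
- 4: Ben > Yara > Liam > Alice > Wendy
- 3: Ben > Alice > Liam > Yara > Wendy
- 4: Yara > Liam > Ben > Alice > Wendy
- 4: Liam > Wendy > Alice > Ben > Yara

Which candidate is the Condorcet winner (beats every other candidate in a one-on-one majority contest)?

Liam

Liam vs Alice: 23–8
Liam vs Wendy: 18–13
Liam vs Yara: 16–15
Liam vs Ben: 19–12
Liam beats every other candidate.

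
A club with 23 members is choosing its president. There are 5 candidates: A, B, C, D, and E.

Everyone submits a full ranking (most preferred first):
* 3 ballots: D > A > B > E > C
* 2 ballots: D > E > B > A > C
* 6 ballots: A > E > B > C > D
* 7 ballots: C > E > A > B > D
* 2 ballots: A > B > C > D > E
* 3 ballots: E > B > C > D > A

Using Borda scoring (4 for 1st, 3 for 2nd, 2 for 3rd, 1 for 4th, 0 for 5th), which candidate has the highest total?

E

A: 3×3 + 2×1 + 6×4 + 7×2 + 2×4 + 3×0 = 57
B: 3×2 + 2×2 + 6×2 + 7×1 + 2×3 + 3×3 = 44
C: 3×0 + 2×0 + 6×1 + 7×4 + 2×2 + 3×2 = 44
D: 3×4 + 2×4 + 6×0 + 7×0 + 2×1 + 3×1 = 25
E: 3×1 + 2×3 + 6×3 + 7×3 + 2×0 + 3×4 = 60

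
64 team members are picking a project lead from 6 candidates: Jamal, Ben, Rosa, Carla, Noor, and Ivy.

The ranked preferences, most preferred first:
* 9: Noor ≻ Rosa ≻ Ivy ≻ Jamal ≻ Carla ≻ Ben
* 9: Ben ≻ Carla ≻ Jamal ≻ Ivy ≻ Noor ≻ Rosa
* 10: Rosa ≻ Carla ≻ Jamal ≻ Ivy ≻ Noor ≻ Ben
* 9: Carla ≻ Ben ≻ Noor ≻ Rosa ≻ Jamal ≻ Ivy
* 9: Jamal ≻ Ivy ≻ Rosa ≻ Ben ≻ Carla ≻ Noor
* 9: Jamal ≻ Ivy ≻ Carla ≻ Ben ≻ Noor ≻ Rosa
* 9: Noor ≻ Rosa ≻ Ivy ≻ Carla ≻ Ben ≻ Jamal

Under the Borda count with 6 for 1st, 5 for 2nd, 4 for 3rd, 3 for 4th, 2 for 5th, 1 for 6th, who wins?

Jamal: 9×3 + 9×4 + 10×4 + 9×2 + 9×6 + 9×6 + 9×1 = 238
Ben: 9×1 + 9×6 + 10×1 + 9×5 + 9×3 + 9×3 + 9×2 = 190
Rosa: 9×5 + 9×1 + 10×6 + 9×3 + 9×4 + 9×1 + 9×5 = 231
Carla: 9×2 + 9×5 + 10×5 + 9×6 + 9×2 + 9×4 + 9×3 = 248
Noor: 9×6 + 9×2 + 10×2 + 9×4 + 9×1 + 9×2 + 9×6 = 209
Ivy: 9×4 + 9×3 + 10×3 + 9×1 + 9×5 + 9×5 + 9×4 = 228

Carla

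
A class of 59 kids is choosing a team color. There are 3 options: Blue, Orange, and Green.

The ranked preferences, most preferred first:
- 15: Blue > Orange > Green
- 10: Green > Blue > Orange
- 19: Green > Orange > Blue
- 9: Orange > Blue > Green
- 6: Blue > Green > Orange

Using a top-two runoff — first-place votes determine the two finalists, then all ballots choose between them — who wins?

Blue

Round 1 first-place votes: Blue 21, Orange 9, Green 29. Green and Blue advance.
Runoff: Green is ranked above Blue on 29 ballots, Blue above Green on 30.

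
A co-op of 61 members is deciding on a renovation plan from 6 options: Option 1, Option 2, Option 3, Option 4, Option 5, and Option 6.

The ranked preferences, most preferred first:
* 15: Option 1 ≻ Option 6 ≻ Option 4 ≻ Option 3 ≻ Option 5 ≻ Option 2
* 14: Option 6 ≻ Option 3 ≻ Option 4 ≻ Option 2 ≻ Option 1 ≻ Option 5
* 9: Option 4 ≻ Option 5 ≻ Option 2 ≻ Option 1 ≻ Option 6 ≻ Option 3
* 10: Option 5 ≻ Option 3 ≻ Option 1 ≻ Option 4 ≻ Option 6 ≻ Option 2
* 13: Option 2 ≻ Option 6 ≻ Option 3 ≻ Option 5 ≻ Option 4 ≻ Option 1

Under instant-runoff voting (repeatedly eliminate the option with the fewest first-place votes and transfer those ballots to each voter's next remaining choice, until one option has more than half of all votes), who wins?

Round 1: Option 1 15, Option 2 13, Option 3 0, Option 4 9, Option 5 10, Option 6 14. Option 3 eliminated.
Round 2: Option 1 15, Option 2 13, Option 4 9, Option 5 10, Option 6 14. Option 4 eliminated.
Round 3: Option 1 15, Option 2 13, Option 5 19, Option 6 14. Option 2 eliminated.
Round 4: Option 1 15, Option 5 19, Option 6 27. Option 1 eliminated.
Round 5: Option 5 19, Option 6 42. Option 6 has a majority (≥31).

Option 6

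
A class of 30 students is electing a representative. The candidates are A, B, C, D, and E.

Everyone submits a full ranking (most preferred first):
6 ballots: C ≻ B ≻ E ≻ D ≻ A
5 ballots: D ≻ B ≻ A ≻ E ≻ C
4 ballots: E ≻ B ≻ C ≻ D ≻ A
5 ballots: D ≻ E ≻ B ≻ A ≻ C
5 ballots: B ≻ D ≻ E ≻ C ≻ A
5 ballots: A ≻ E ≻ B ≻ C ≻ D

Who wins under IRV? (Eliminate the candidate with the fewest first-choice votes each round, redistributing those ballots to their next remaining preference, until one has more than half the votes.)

Round 1: A 5, B 5, C 6, D 10, E 4. E eliminated.
Round 2: A 5, B 9, C 6, D 10. A eliminated.
Round 3: B 14, C 6, D 10. C eliminated.
Round 4: B 20, D 10. B has a majority (≥16).

B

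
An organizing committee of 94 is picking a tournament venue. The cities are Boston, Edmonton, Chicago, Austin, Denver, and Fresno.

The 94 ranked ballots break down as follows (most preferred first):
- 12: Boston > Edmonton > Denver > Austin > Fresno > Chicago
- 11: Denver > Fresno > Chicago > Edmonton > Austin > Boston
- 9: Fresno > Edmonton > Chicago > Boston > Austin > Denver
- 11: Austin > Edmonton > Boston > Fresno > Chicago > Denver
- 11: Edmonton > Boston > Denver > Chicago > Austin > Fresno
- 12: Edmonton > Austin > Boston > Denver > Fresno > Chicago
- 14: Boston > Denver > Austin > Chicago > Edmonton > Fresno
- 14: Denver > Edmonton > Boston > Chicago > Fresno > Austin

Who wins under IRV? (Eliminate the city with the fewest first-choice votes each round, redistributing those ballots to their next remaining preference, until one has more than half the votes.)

Edmonton

Round 1: Boston 26, Edmonton 23, Chicago 0, Austin 11, Denver 25, Fresno 9. Chicago eliminated.
Round 2: Boston 26, Edmonton 23, Austin 11, Denver 25, Fresno 9. Fresno eliminated.
Round 3: Boston 26, Edmonton 32, Austin 11, Denver 25. Austin eliminated.
Round 4: Boston 26, Edmonton 43, Denver 25. Denver eliminated.
Round 5: Boston 26, Edmonton 68. Edmonton has a majority (≥48).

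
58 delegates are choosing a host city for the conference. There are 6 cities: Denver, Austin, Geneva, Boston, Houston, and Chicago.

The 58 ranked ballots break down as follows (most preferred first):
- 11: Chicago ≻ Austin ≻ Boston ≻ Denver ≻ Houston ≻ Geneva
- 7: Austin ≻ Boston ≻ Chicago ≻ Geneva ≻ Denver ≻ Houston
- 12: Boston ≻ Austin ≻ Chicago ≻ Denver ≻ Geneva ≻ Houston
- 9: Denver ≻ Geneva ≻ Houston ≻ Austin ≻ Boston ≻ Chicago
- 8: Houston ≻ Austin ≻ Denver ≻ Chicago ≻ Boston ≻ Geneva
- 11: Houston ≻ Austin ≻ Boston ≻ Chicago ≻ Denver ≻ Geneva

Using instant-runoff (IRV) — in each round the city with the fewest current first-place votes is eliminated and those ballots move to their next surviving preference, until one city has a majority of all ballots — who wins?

Round 1: Denver 9, Austin 7, Geneva 0, Boston 12, Houston 19, Chicago 11. Geneva eliminated.
Round 2: Denver 9, Austin 7, Boston 12, Houston 19, Chicago 11. Austin eliminated.
Round 3: Denver 9, Boston 19, Houston 19, Chicago 11. Denver eliminated.
Round 4: Boston 19, Houston 28, Chicago 11. Chicago eliminated.
Round 5: Boston 30, Houston 28. Boston has a majority (≥30).

Boston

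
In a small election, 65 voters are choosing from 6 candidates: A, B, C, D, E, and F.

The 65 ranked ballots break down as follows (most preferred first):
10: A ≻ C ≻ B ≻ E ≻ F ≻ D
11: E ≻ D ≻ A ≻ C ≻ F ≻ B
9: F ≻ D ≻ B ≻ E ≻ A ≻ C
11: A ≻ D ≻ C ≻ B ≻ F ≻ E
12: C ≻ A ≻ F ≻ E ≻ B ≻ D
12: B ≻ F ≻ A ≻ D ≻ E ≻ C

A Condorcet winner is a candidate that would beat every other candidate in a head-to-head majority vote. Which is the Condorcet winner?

A vs B: 44–21
A vs C: 53–12
A vs D: 45–20
A vs E: 45–20
A vs F: 44–21
A beats every other candidate.

A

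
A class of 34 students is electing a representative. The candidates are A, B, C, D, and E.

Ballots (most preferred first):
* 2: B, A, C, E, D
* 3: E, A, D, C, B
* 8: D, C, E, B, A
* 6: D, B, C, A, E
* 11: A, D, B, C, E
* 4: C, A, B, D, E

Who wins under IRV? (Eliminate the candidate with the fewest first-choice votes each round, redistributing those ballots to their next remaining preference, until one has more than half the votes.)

A

Round 1: A 11, B 2, C 4, D 14, E 3. B eliminated.
Round 2: A 13, C 4, D 14, E 3. E eliminated.
Round 3: A 16, C 4, D 14. C eliminated.
Round 4: A 20, D 14. A has a majority (≥18).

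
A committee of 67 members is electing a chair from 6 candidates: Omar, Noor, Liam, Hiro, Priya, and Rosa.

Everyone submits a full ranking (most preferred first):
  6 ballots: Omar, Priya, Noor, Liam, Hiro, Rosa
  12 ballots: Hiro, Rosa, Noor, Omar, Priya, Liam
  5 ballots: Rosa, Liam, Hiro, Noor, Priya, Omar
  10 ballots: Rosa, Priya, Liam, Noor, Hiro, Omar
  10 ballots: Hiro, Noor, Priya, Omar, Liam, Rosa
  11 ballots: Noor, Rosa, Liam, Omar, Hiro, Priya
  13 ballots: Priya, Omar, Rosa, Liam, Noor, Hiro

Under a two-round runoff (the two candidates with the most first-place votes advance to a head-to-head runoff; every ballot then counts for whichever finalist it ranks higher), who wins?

Round 1 first-place votes: Omar 6, Noor 11, Liam 0, Hiro 22, Priya 13, Rosa 15. Hiro and Rosa advance.
Runoff: Hiro is ranked above Rosa on 28 ballots, Rosa above Hiro on 39.

Rosa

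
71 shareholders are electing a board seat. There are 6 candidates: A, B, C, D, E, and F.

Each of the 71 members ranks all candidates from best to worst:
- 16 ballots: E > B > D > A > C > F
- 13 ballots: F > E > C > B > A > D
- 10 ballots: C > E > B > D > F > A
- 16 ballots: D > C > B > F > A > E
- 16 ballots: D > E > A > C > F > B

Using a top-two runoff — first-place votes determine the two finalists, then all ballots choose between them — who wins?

E

Round 1 first-place votes: A 0, B 0, C 10, D 32, E 16, F 13. D and E advance.
Runoff: D is ranked above E on 32 ballots, E above D on 39.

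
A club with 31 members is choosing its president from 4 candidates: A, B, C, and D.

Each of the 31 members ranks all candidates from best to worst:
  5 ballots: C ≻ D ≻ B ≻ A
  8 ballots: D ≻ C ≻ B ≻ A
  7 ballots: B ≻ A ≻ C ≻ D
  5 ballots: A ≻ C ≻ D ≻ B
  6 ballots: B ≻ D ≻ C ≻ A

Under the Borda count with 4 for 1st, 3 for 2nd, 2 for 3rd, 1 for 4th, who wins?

C

A: 5×1 + 8×1 + 7×3 + 5×4 + 6×1 = 60
B: 5×2 + 8×2 + 7×4 + 5×1 + 6×4 = 83
C: 5×4 + 8×3 + 7×2 + 5×3 + 6×2 = 85
D: 5×3 + 8×4 + 7×1 + 5×2 + 6×3 = 82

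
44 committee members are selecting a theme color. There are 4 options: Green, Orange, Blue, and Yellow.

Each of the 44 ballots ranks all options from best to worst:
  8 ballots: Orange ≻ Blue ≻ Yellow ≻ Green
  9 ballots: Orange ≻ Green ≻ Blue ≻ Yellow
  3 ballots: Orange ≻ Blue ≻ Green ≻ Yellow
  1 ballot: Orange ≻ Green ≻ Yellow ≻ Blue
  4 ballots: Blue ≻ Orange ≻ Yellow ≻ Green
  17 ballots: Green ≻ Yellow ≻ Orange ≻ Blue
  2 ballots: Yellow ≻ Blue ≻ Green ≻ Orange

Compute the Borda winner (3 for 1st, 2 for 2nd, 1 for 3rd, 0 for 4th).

Green: 8×0 + 9×2 + 3×1 + 1×2 + 4×0 + 17×3 + 2×1 = 76
Orange: 8×3 + 9×3 + 3×3 + 1×3 + 4×2 + 17×1 + 2×0 = 88
Blue: 8×2 + 9×1 + 3×2 + 1×0 + 4×3 + 17×0 + 2×2 = 47
Yellow: 8×1 + 9×0 + 3×0 + 1×1 + 4×1 + 17×2 + 2×3 = 53

Orange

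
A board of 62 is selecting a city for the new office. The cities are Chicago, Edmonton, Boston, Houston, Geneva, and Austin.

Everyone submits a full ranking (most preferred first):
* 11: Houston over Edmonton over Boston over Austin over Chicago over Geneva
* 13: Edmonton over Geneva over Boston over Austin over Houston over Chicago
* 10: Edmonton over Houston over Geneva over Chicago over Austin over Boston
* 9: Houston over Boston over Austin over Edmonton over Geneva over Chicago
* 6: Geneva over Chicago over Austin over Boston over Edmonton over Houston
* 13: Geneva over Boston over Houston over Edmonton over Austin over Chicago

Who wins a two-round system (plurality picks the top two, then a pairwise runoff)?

Houston

Round 1 first-place votes: Chicago 0, Edmonton 23, Boston 0, Houston 20, Geneva 19, Austin 0. Edmonton and Houston advance.
Runoff: Edmonton is ranked above Houston on 29 ballots, Houston above Edmonton on 33.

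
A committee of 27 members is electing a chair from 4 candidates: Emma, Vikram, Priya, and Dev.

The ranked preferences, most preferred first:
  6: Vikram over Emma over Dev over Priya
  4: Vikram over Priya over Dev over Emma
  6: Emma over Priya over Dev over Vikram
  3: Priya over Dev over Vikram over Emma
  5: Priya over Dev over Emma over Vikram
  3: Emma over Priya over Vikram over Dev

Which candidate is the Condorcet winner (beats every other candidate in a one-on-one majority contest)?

Emma vs Vikram: 14–13
Emma vs Priya: 15–12
Emma vs Dev: 15–12
Emma beats every other candidate.

Emma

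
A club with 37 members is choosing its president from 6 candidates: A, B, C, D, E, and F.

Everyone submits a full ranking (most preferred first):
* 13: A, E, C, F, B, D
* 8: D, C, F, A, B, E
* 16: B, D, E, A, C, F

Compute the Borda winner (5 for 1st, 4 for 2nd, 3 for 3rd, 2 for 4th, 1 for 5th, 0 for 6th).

A: 13×5 + 8×2 + 16×2 = 113
B: 13×1 + 8×1 + 16×5 = 101
C: 13×3 + 8×4 + 16×1 = 87
D: 13×0 + 8×5 + 16×4 = 104
E: 13×4 + 8×0 + 16×3 = 100
F: 13×2 + 8×3 + 16×0 = 50

A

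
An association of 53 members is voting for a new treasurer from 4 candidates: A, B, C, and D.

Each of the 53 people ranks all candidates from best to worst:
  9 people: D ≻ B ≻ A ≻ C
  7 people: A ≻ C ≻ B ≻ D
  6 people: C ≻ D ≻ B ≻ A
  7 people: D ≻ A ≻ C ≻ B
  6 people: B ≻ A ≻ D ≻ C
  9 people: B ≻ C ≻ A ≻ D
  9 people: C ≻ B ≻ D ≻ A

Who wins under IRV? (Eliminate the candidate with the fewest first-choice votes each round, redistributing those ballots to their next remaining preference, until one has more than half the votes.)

Round 1: A 7, B 15, C 15, D 16. A eliminated.
Round 2: B 15, C 22, D 16. B eliminated.
Round 3: C 31, D 22. C has a majority (≥27).

C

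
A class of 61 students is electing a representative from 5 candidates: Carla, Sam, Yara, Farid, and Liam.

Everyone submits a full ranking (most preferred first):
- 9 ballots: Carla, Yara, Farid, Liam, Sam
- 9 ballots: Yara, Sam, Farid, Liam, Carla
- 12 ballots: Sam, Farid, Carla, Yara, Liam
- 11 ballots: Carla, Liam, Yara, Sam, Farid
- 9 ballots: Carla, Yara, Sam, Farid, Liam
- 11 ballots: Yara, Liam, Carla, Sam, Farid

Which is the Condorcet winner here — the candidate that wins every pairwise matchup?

Carla

Carla vs Sam: 40–21
Carla vs Yara: 41–20
Carla vs Farid: 40–21
Carla vs Liam: 41–20
Carla beats every other candidate.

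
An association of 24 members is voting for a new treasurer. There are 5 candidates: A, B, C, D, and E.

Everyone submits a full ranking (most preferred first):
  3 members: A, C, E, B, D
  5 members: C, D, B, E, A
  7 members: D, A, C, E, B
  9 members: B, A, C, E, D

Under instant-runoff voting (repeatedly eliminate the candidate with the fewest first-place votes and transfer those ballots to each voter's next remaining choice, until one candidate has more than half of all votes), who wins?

Round 1: A 3, B 9, C 5, D 7, E 0. E eliminated.
Round 2: A 3, B 9, C 5, D 7. A eliminated.
Round 3: B 9, C 8, D 7. D eliminated.
Round 4: B 9, C 15. C has a majority (≥13).

C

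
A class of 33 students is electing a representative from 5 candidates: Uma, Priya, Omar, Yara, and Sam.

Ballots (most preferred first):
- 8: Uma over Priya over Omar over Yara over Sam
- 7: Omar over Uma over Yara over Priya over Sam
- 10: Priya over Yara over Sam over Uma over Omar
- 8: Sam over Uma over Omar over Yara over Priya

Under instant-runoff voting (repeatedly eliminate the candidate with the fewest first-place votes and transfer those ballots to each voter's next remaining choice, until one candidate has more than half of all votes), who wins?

Uma

Round 1: Uma 8, Priya 10, Omar 7, Yara 0, Sam 8. Yara eliminated.
Round 2: Uma 8, Priya 10, Omar 7, Sam 8. Omar eliminated.
Round 3: Uma 15, Priya 10, Sam 8. Sam eliminated.
Round 4: Uma 23, Priya 10. Uma has a majority (≥17).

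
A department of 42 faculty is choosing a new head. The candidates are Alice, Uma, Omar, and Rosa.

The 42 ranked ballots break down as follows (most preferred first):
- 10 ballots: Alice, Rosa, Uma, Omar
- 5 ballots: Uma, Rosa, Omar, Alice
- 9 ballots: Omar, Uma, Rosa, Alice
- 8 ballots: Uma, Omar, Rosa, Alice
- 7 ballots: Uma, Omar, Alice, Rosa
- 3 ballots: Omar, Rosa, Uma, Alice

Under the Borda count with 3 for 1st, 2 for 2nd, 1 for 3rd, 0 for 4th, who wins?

Uma

Alice: 10×3 + 5×0 + 9×0 + 8×0 + 7×1 + 3×0 = 37
Uma: 10×1 + 5×3 + 9×2 + 8×3 + 7×3 + 3×1 = 91
Omar: 10×0 + 5×1 + 9×3 + 8×2 + 7×2 + 3×3 = 71
Rosa: 10×2 + 5×2 + 9×1 + 8×1 + 7×0 + 3×2 = 53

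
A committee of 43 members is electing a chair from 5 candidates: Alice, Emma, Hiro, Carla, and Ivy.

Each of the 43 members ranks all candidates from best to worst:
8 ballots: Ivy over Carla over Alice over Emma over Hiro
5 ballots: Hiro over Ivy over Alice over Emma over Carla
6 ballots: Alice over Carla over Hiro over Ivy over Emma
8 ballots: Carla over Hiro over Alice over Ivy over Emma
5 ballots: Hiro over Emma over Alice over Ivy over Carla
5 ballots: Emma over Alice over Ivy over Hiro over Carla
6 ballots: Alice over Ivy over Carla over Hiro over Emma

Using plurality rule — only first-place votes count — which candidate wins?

Alice

First-place votes: Alice 12, Emma 5, Hiro 10, Carla 8, Ivy 8.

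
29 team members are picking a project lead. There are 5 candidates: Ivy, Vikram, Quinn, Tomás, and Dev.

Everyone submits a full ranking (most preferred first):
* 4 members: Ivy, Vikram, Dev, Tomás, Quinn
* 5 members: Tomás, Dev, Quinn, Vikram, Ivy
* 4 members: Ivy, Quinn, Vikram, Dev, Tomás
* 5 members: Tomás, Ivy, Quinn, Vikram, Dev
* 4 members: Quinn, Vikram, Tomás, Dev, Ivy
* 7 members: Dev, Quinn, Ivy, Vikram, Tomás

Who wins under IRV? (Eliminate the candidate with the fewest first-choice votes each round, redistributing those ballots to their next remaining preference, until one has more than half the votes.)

Round 1: Ivy 8, Vikram 0, Quinn 4, Tomás 10, Dev 7. Vikram eliminated.
Round 2: Ivy 8, Quinn 4, Tomás 10, Dev 7. Quinn eliminated.
Round 3: Ivy 8, Tomás 14, Dev 7. Dev eliminated.
Round 4: Ivy 15, Tomás 14. Ivy has a majority (≥15).

Ivy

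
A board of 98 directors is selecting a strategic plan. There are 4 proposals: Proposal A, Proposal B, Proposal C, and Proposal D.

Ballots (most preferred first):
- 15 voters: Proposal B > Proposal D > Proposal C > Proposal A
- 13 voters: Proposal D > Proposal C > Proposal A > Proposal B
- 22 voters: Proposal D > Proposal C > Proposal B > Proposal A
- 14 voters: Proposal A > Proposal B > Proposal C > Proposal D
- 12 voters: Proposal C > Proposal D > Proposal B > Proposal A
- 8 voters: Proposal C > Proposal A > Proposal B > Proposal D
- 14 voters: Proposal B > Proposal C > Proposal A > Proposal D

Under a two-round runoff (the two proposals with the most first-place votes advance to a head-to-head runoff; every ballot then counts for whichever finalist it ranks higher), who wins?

Proposal B

Round 1 first-place votes: Proposal A 14, Proposal B 29, Proposal C 20, Proposal D 35. Proposal D and Proposal B advance.
Runoff: Proposal D is ranked above Proposal B on 47 ballots, Proposal B above Proposal D on 51.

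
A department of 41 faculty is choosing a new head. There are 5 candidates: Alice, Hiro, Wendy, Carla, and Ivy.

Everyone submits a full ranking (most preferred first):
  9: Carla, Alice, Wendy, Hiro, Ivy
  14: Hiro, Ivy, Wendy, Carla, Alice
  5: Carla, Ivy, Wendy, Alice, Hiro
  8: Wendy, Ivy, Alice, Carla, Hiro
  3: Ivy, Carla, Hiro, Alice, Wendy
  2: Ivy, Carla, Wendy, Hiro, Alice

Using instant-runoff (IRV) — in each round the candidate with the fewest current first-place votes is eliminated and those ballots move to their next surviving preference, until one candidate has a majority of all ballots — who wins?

Carla

Round 1: Alice 0, Hiro 14, Wendy 8, Carla 14, Ivy 5. Alice eliminated.
Round 2: Hiro 14, Wendy 8, Carla 14, Ivy 5. Ivy eliminated.
Round 3: Hiro 14, Wendy 8, Carla 19. Wendy eliminated.
Round 4: Hiro 14, Carla 27. Carla has a majority (≥21).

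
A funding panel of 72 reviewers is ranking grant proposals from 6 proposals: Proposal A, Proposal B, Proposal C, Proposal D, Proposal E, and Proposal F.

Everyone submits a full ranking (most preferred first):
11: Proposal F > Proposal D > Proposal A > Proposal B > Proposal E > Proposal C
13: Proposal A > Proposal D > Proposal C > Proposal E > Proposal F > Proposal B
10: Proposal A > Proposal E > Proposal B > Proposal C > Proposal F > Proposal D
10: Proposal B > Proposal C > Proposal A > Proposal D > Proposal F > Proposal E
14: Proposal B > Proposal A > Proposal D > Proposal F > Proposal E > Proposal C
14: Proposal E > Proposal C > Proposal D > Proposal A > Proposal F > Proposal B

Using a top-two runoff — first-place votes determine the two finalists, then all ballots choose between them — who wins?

Proposal A

Round 1 first-place votes: Proposal A 23, Proposal B 24, Proposal C 0, Proposal D 0, Proposal E 14, Proposal F 11. Proposal B and Proposal A advance.
Runoff: Proposal B is ranked above Proposal A on 24 ballots, Proposal A above Proposal B on 48.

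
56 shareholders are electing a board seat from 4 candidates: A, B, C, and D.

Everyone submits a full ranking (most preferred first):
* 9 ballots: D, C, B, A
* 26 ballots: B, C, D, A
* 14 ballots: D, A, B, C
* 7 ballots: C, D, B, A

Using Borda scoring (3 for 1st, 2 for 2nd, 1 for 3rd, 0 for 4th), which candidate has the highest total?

A: 9×0 + 26×0 + 14×2 + 7×0 = 28
B: 9×1 + 26×3 + 14×1 + 7×1 = 108
C: 9×2 + 26×2 + 14×0 + 7×3 = 91
D: 9×3 + 26×1 + 14×3 + 7×2 = 109

D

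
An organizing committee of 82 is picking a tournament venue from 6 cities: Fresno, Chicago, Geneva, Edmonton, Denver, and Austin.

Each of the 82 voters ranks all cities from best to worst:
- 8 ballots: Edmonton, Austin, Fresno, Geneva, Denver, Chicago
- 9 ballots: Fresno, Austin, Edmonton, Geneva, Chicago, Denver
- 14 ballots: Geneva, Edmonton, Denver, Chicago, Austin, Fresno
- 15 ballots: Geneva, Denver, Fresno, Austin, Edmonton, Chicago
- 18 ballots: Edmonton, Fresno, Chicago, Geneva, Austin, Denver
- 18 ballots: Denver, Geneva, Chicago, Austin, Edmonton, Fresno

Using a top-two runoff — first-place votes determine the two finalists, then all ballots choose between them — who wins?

Round 1 first-place votes: Fresno 9, Chicago 0, Geneva 29, Edmonton 26, Denver 18, Austin 0. Geneva and Edmonton advance.
Runoff: Geneva is ranked above Edmonton on 47 ballots, Edmonton above Geneva on 35.

Geneva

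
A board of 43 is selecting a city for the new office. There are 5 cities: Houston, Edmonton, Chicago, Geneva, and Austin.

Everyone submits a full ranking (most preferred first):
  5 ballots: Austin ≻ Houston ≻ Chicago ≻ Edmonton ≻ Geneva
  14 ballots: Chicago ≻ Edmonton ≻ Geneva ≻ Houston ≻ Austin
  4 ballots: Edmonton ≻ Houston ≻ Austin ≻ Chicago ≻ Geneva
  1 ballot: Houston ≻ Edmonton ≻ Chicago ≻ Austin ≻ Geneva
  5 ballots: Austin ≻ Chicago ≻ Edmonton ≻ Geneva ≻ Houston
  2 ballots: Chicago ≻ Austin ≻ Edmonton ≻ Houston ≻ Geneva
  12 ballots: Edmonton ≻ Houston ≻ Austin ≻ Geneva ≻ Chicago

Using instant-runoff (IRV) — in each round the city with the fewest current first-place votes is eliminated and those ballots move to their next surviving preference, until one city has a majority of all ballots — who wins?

Chicago

Round 1: Houston 1, Edmonton 16, Chicago 16, Geneva 0, Austin 10. Geneva eliminated.
Round 2: Houston 1, Edmonton 16, Chicago 16, Austin 10. Houston eliminated.
Round 3: Edmonton 17, Chicago 16, Austin 10. Austin eliminated.
Round 4: Edmonton 17, Chicago 26. Chicago has a majority (≥22).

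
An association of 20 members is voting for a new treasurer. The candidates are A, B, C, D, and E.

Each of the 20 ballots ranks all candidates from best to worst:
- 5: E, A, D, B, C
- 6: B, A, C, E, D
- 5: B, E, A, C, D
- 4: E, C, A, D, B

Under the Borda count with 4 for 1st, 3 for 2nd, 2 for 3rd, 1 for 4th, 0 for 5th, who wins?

E

A: 5×3 + 6×3 + 5×2 + 4×2 = 51
B: 5×1 + 6×4 + 5×4 + 4×0 = 49
C: 5×0 + 6×2 + 5×1 + 4×3 = 29
D: 5×2 + 6×0 + 5×0 + 4×1 = 14
E: 5×4 + 6×1 + 5×3 + 4×4 = 57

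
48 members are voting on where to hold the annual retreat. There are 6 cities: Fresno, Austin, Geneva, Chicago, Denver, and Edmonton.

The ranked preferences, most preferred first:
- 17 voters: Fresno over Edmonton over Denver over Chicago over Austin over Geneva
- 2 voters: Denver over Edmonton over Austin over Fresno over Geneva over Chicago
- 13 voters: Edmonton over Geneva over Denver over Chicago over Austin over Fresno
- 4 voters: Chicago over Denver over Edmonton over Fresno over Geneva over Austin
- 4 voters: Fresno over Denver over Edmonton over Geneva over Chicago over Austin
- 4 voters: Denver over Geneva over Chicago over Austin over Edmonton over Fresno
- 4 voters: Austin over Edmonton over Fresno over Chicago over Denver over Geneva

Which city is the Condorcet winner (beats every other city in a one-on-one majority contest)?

Edmonton vs Fresno: 27–21
Edmonton vs Austin: 40–8
Edmonton vs Geneva: 44–4
Edmonton vs Chicago: 40–8
Edmonton vs Denver: 34–14
Edmonton beats every other city.

Edmonton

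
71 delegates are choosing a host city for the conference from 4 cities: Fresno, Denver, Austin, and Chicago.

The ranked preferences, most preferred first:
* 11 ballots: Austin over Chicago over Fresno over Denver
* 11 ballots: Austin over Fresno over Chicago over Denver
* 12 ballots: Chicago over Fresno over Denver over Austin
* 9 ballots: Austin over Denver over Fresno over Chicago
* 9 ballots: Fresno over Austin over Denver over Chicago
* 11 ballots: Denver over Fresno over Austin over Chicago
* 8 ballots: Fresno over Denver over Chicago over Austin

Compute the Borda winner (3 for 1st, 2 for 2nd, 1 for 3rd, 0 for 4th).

Fresno: 11×1 + 11×2 + 12×2 + 9×1 + 9×3 + 11×2 + 8×3 = 139
Denver: 11×0 + 11×0 + 12×1 + 9×2 + 9×1 + 11×3 + 8×2 = 88
Austin: 11×3 + 11×3 + 12×0 + 9×3 + 9×2 + 11×1 + 8×0 = 122
Chicago: 11×2 + 11×1 + 12×3 + 9×0 + 9×0 + 11×0 + 8×1 = 77

Fresno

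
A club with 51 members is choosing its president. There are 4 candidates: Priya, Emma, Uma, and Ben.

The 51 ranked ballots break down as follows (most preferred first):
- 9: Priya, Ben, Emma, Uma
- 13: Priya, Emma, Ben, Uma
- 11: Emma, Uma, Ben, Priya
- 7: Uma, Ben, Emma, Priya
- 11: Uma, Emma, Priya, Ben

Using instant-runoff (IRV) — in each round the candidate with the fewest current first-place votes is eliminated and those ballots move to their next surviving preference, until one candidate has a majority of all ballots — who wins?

Round 1: Priya 22, Emma 11, Uma 18, Ben 0. Ben eliminated.
Round 2: Priya 22, Emma 11, Uma 18. Emma eliminated.
Round 3: Priya 22, Uma 29. Uma has a majority (≥26).

Uma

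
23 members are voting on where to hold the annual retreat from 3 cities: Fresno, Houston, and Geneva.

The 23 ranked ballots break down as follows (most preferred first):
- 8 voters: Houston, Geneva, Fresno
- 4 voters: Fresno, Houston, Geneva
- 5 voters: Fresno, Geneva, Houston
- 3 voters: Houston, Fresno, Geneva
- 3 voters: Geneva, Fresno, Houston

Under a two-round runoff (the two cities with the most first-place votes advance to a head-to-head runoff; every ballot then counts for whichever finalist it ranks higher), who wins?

Round 1 first-place votes: Fresno 9, Houston 11, Geneva 3. Houston and Fresno advance.
Runoff: Houston is ranked above Fresno on 11 ballots, Fresno above Houston on 12.

Fresno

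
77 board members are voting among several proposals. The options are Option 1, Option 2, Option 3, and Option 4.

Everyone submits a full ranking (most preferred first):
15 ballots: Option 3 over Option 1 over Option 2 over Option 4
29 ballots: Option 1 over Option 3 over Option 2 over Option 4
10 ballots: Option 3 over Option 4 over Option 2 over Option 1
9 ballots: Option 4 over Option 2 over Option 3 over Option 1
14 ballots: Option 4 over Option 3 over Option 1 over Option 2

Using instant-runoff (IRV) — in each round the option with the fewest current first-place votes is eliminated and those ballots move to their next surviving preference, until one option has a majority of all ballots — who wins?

Round 1: Option 1 29, Option 2 0, Option 3 25, Option 4 23. Option 2 eliminated.
Round 2: Option 1 29, Option 3 25, Option 4 23. Option 4 eliminated.
Round 3: Option 1 29, Option 3 48. Option 3 has a majority (≥39).

Option 3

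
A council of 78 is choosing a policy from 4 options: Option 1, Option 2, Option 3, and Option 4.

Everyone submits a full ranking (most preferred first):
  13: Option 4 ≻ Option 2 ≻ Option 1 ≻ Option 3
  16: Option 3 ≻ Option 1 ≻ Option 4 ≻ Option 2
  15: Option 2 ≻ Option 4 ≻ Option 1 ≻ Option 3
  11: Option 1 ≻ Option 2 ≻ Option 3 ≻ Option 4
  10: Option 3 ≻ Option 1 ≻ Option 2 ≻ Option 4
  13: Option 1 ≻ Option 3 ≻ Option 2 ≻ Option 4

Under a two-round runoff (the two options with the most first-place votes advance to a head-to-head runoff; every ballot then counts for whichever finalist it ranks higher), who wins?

Option 1

Round 1 first-place votes: Option 1 24, Option 2 15, Option 3 26, Option 4 13. Option 3 and Option 1 advance.
Runoff: Option 3 is ranked above Option 1 on 26 ballots, Option 1 above Option 3 on 52.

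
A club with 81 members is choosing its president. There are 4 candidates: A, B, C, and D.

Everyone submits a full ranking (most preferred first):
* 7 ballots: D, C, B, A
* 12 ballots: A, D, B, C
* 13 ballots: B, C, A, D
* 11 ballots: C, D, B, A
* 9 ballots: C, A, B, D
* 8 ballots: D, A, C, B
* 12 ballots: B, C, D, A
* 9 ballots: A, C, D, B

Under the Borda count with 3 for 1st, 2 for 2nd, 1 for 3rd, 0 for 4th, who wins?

C

A: 7×0 + 12×3 + 13×1 + 11×0 + 9×2 + 8×2 + 12×0 + 9×3 = 110
B: 7×1 + 12×1 + 13×3 + 11×1 + 9×1 + 8×0 + 12×3 + 9×0 = 114
C: 7×2 + 12×0 + 13×2 + 11×3 + 9×3 + 8×1 + 12×2 + 9×2 = 150
D: 7×3 + 12×2 + 13×0 + 11×2 + 9×0 + 8×3 + 12×1 + 9×1 = 112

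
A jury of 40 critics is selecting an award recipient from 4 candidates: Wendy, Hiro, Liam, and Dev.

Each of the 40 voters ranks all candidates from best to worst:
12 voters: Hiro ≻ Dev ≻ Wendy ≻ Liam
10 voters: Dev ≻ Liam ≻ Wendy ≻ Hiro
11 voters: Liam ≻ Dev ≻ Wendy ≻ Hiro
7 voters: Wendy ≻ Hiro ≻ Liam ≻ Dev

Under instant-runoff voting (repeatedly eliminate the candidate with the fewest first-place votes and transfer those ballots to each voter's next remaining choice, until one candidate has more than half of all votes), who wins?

Liam

Round 1: Wendy 7, Hiro 12, Liam 11, Dev 10. Wendy eliminated.
Round 2: Hiro 19, Liam 11, Dev 10. Dev eliminated.
Round 3: Hiro 19, Liam 21. Liam has a majority (≥21).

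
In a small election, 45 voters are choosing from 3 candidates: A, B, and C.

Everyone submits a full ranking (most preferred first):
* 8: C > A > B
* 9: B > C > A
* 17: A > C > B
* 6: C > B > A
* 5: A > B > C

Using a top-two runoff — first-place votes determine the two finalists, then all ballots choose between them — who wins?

C

Round 1 first-place votes: A 22, B 9, C 14. A and C advance.
Runoff: A is ranked above C on 22 ballots, C above A on 23.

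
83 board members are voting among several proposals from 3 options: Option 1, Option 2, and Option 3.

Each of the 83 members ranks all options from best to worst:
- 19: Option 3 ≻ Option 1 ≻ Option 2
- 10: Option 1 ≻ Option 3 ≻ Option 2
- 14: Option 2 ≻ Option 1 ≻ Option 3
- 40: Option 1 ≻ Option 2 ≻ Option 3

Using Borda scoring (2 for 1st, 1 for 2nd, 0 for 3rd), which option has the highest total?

Option 1

Option 1: 19×1 + 10×2 + 14×1 + 40×2 = 133
Option 2: 19×0 + 10×0 + 14×2 + 40×1 = 68
Option 3: 19×2 + 10×1 + 14×0 + 40×0 = 48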